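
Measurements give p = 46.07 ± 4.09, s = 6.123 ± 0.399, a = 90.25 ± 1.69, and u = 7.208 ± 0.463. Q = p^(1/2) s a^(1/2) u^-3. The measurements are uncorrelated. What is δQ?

Relative error in a monomial: (δQ/Q)² = Σ (nᵢ · δxᵢ/xᵢ)².
  (½·δp/p)² = (0.5×0.0888)² = 0.00197;  (1·δs/s)² = (1×0.0652)² = 0.00425;  (½·δa/a)² = (0.5×0.0187)² = 8.77e-05;  (-3·δu/u)² = (-3×0.0642)² = 0.0371
δQ/Q = √(0.0434) = 0.208
Q = 1.054, so δQ = 0.208 × 1.054 = 0.220.

0.220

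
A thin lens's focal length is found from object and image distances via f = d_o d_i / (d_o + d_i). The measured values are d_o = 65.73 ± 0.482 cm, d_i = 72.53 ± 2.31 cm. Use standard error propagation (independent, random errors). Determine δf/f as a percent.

∂f/∂d_o = (d_i/(d_o+d_i))² = 0.275;  ∂f/∂d_i = (d_o/(d_o+d_i))² = 0.226
δf = √((∂f/∂d_o · δd_o)² + (∂f/∂d_i · δd_i)²) = √(0.0176 + 0.273) = 0.539 cm
f = 34.48 cm, so δf/f = 0.539/34.48 = 0.0156.

1.56%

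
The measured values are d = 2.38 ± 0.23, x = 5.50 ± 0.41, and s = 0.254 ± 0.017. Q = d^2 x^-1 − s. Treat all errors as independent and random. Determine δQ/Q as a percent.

27.6%

Let p = d^2·x^-1 = 1.03. δp/p = √((2·δd/d)² + (-1·δx/x)²) = √(0.0374 + 0.00556) = 0.207, so δp = 0.213.
Q = p − s: δQ = √(δp² + δs²) = √(0.0455 + 0.000289) = 0.214
Q = 0.776, so δQ/Q = 0.214/0.776 = 0.276.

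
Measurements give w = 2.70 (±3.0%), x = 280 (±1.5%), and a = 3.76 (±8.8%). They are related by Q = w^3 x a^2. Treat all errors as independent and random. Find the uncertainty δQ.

Products/powers → add relative errors in quadrature, weighted by exponent:
  (3·δw/w)² = (3×0.0300)² = 0.00810;  (1·δx/x)² = (1×0.0150)² = 0.000225;  (2·δa/a)² = (2×0.0880)² = 0.0310
δQ/Q = √(0.0393) = 0.198
Q = 77900, so δQ = 0.198 × 77900 = 15400.

15400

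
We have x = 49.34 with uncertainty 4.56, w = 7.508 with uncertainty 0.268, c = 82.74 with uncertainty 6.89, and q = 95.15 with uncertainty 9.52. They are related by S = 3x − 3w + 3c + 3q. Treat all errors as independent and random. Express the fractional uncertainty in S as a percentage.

5.74%

Sums and differences: (δS)² = Σ (cᵢ δxᵢ)².
  (3·δx)² = 187;  (3·δw)² = 0.646;  (3·δc)² = 427;  (3·δq)² = 816
δS = √(1430) = 37.8
S = 659.2, so δS/S = 37.8/659.2 = 0.0574.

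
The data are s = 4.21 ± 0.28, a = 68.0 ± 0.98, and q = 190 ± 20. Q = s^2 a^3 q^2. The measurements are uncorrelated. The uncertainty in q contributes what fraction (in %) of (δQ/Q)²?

69.4%

(δQ/Q)² = (2·δs/s)² + (3·δa/a)² + (2·δq/q)²
  s term: (2×0.0665)² = 0.0177
  a term: (3×0.0144)² = 0.00187
  q term: (2×0.105)² = 0.0443
Total = 0.0639. Share from q = 0.0443/0.0639 = 0.694.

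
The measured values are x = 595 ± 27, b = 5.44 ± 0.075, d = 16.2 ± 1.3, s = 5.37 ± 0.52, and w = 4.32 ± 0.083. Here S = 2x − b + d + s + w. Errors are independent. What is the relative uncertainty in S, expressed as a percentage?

Sums and differences: (δS)² = Σ (cᵢ δxᵢ)².
  (2·δx)² = 2920;  (δb)² = 0.00562;  (δd)² = 1.69;  (δs)² = 0.270;  (δw)² = 0.00689
δS = √(2920) = 54.0
S = 1210, so δS/S = 54.0/1210 = 0.0446.

4.46%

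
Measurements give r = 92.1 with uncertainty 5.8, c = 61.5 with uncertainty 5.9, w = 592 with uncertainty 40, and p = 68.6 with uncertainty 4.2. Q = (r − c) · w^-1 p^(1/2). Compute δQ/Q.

0.280

Let u = r − c = 30.6. δu = √(δr² + δc²) = √(33.6 + 34.8) = 8.27, so δu/u = 0.270.
Q is then a monomial in u, w, p:
δQ/Q = √((δu/u)² + (-1·δw/w)² + (½·δp/p)²) = √(0.0731 + 0.00457 + 0.000937) = 0.280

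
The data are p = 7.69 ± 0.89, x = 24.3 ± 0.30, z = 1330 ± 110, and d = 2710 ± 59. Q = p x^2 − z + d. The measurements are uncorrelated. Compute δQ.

Let w = p·x^2 = 4540. δw/w = √((1·δp/p)² + (2·δx/x)²) = √(0.0134 + 0.000610) = 0.118, so δw = 537.
Q = w − z + d: δQ = √(δw² + δz² + δd²) = √(2.89e+05 + 12100 + 3480) = 552

552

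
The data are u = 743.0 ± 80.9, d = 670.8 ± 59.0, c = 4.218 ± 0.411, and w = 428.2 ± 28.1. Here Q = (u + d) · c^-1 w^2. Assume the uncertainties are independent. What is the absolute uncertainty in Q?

1.09e+07

Let h = u + d = 1414. δh = √(δu² + δd²) = √(6540 + 3480) = 100, so δh/h = 0.0708.
Q is then a monomial in h, c, w:
δQ/Q = √((δh/h)² + (-1·δc/c)² + (2·δw/w)²) = √(0.00502 + 0.00949 + 0.0172) = 0.178
Q = 6.146e+07, so δQ = 0.178 × 6.146e+07 = 1.09e+07.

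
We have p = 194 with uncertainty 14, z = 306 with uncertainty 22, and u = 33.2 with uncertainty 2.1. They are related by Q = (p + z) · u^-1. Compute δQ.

Let w = p + z = 500. δw = √(δp² + δz²) = √(196 + 484) = 26.1, so δw/w = 0.0522.
Q is then a monomial in w, u:
δQ/Q = √((δw/w)² + (-1·δu/u)²) = √(0.00272 + 0.00400) = 0.0820
Q = 15.1, so δQ = 0.0820 × 15.1 = 1.23.

1.23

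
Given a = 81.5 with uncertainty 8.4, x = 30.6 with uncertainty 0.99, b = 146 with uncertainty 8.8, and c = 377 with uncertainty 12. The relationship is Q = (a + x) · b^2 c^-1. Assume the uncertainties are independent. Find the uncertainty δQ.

924

Let u = a + x = 112. δu = √(δa² + δx²) = √(70.6 + 0.980) = 8.46, so δu/u = 0.0755.
Q is then a monomial in u, b, c:
δQ/Q = √((δu/u)² + (2·δb/b)² + (-1·δc/c)²) = √(0.00569 + 0.0145 + 0.00101) = 0.146
Q = 6340, so δQ = 0.146 × 6340 = 924.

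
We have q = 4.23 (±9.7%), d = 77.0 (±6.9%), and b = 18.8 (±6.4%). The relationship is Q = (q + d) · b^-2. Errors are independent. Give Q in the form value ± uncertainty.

0.230 ± 0.0331

Let u = q + d = 81.2. δu = √(δq² + δd²) = √(0.168 + 28.2) = 5.33, so δu/u = 0.0656.
Q is then a monomial in u, b:
δQ/Q = √((δu/u)² + (-2·δb/b)²) = √(0.00430 + 0.0164) = 0.144
Q = 0.230, so δQ = 0.144 × 0.230 = 0.0331.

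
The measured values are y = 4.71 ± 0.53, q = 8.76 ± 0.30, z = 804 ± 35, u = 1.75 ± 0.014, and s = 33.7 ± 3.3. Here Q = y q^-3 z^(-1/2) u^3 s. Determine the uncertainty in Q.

Since Q is a product/quotient, work with relative uncertainties:
  (1·δy/y)² = (1×0.113)² = 0.0127;  (-3·δq/q)² = (-3×0.0342)² = 0.0106;  (−½·δz/z)² = (-0.5×0.0435)² = 0.000474;  (3·δu/u)² = (3×0.00800)² = 0.000576;  (1·δs/s)² = (1×0.0979)² = 0.00959
δQ/Q = √(0.0339) = 0.184
Q = 0.0446, so δQ = 0.184 × 0.0446 = 0.00821.

0.00821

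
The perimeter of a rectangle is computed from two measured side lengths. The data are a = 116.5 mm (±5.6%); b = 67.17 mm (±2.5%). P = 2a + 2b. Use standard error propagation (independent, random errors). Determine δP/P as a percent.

Sums and differences: (δP)² = Σ (cᵢ δxᵢ)².
  (2·δa)² = 170;  (2·δb)² = 11.3
δP = √(182) = 13.5 mm
P = 367.3 mm, so δP/P = 13.5/367.3 = 0.0367.

3.67%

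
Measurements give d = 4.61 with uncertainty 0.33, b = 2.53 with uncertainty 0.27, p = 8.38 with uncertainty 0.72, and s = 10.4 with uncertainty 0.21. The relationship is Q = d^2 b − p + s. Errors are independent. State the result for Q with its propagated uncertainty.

Let w = d^2·b = 53.8. δw/w = √((2·δd/d)² + (1·δb/b)²) = √(0.0205 + 0.0114) = 0.179, so δw = 9.60.
Q = w − p + s: δQ = √(δw² + δp² + δs²) = √(92.2 + 0.518 + 0.0441) = 9.63
Q = 55.8.

55.8 ± 9.63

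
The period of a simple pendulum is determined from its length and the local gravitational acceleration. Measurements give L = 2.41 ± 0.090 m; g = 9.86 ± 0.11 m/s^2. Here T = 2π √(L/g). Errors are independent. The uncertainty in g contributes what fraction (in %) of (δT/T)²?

8.19%

(δT/T)² = (½·δL/L)² + (−½·δg/g)²
  L term: (0.5×0.0373)² = 0.000349
  g term: (-0.5×0.0112)² = 3.11e-05
Total = 0.000380. Share from g = 3.11e-05/0.000380 = 0.0819.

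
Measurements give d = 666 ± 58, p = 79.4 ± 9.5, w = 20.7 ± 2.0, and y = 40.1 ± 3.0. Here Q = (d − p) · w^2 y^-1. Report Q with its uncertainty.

Let u = d − p = 587. δu = √(δd² + δp²) = √(3360 + 90.2) = 58.8, so δu/u = 0.100.
Q is then a monomial in u, w, y:
δQ/Q = √((δu/u)² + (2·δw/w)² + (-1·δy/y)²) = √(0.0100 + 0.0373 + 0.00560) = 0.230
Q = 6270, so δQ = 0.230 × 6270 = 1440.

6270 ± 1440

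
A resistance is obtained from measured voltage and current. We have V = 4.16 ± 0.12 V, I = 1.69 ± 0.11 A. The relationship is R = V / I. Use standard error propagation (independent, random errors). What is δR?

0.175 Ω

Since R is a product/quotient, work with relative uncertainties:
  (1·δV/V)² = (1×0.0288)² = 0.000832;  (-1·δI/I)² = (-1×0.0651)² = 0.00424
δR/R = √(0.00507) = 0.0712
R = 2.46 Ω, so δR = 0.0712 × 2.46 = 0.175 Ω.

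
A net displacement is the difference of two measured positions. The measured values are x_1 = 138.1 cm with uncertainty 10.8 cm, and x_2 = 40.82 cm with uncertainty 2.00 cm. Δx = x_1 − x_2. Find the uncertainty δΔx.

For a sum/difference, combine absolute errors in quadrature:
  (δx_1)² = 117;  (δx_2)² = 4.00
δΔx = √(121) = 11.0 cm

11.0 cm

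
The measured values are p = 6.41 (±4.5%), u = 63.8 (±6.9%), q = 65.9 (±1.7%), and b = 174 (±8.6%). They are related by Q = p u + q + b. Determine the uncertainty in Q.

36.9

Let w = p·u = 409. δw/w = √((1·δp/p)² + (1·δu/u)²) = √(0.00202 + 0.00476) = 0.0824, so δw = 33.7.
Q = w + q + b: δQ = √(δw² + δq² + δb²) = √(1130 + 1.26 + 224) = 36.9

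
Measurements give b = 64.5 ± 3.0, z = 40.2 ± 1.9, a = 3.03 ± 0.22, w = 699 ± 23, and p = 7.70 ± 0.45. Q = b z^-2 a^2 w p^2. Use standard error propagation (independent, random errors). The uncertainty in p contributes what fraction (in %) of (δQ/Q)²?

29.1%

(δQ/Q)² = (1·δb/b)² + (-2·δz/z)² + (2·δa/a)² + (1·δw/w)² + (2·δp/p)²
  b term: (1×0.0465)² = 0.00216
  z term: (-2×0.0473)² = 0.00894
  a term: (2×0.0726)² = 0.0211
  w term: (1×0.0329)² = 0.00108
  p term: (2×0.0584)² = 0.0137
Total = 0.0469. Share from p = 0.0137/0.0469 = 0.291.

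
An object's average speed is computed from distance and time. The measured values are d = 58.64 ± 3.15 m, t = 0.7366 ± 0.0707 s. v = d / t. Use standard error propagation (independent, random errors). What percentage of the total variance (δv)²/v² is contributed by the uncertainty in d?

(δv/v)² = (1·δd/d)² + (-1·δt/t)²
  d term: (1×0.0537)² = 0.00289
  t term: (-1×0.0960)² = 0.00921
Total = 0.0121. Share from d = 0.00289/0.0121 = 0.239.

23.9%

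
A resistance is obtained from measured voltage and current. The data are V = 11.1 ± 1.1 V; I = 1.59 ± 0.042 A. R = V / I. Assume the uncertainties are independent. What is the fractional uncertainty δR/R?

Since R is a product/quotient, work with relative uncertainties:
  (1·δV/V)² = (1×0.0991)² = 0.00982;  (-1·δI/I)² = (-1×0.0264)² = 0.000698
δR/R = √(0.0105) = 0.103

0.103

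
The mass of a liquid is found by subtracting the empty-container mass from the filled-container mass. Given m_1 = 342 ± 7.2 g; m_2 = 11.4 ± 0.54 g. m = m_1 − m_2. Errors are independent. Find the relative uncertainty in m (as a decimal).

0.0218

Sums and differences: (δm)² = Σ (cᵢ δxᵢ)².
  (δm_1)² = 51.8;  (δm_2)² = 0.292
δm = √(52.1) = 7.22 g
m = 331 g, so δm/m = 7.22/331 = 0.0218.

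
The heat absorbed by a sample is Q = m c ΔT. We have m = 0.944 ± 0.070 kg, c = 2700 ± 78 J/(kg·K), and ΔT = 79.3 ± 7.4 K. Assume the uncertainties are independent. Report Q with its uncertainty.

(2.02 ± 0.248) × 10^5 J

Q is a product of powers, so relative uncertainties combine in quadrature:
  (1·δm/m)² = (1×0.0742)² = 0.00550;  (1·δc/c)² = (1×0.0289)² = 0.000835;  (1·δΔT/ΔT)² = (1×0.0933)² = 0.00871
δQ/Q = √(0.0150) = 0.123
Q = 2.02e+05 J, so δQ = 0.123 × 2.02e+05 = 24800 J.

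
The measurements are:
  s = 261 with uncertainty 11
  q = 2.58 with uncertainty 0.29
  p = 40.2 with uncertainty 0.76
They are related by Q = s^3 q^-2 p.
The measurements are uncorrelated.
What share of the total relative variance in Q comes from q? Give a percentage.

(δQ/Q)² = (3·δs/s)² + (-2·δq/q)² + (1·δp/p)²
  s term: (3×0.0421)² = 0.0160
  q term: (-2×0.112)² = 0.0505
  p term: (1×0.0189)² = 0.000357
Total = 0.0669. Share from q = 0.0505/0.0669 = 0.756.

75.6%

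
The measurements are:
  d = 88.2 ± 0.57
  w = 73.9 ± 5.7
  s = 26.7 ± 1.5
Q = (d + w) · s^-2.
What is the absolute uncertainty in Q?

Let u = d + w = 162. δu = √(δd² + δw²) = √(0.325 + 32.5) = 5.73, so δu/u = 0.0353.
Q is then a monomial in u, s:
δQ/Q = √((δu/u)² + (-2·δs/s)²) = √(0.00125 + 0.0126) = 0.118
Q = 0.227, so δQ = 0.118 × 0.227 = 0.0268.

0.0268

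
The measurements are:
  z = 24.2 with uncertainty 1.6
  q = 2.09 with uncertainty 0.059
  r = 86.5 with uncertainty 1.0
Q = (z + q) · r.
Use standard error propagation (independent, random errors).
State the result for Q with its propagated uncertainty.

2270 ± 141

Let u = z + q = 26.3. δu = √(δz² + δq²) = √(2.56 + 0.00348) = 1.60, so δu/u = 0.0609.
Q is then a monomial in u, r:
δQ/Q = √((δu/u)² + (1·δr/r)²) = √(0.00371 + 0.000134) = 0.0620
Q = 2270, so δQ = 0.0620 × 2270 = 141.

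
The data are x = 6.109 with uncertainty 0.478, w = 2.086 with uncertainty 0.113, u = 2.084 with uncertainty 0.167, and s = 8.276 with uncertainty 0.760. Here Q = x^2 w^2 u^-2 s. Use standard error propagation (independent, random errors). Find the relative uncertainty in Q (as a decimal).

0.265

Each factor contributes (exponent × relative error)² to (δQ/Q)²:
  (2·δx/x)² = (2×0.0782)² = 0.0245;  (2·δw/w)² = (2×0.0542)² = 0.0117;  (-2·δu/u)² = (-2×0.0801)² = 0.0257;  (1·δs/s)² = (1×0.0918)² = 0.00843
δQ/Q = √(0.0703) = 0.265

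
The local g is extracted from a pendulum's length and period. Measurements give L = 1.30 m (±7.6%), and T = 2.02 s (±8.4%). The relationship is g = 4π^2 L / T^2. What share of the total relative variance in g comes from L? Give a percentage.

(δg/g)² = (1·δL/L)² + (-2·δT/T)²
  L term: (1×0.0760)² = 0.00578
  T term: (-2×0.0840)² = 0.0282
Total = 0.0340. Share from L = 0.00578/0.0340 = 0.170.

17.0%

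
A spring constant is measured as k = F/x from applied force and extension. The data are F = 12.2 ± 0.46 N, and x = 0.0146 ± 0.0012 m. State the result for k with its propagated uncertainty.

Relative error in a monomial: (δk/k)² = Σ (nᵢ · δxᵢ/xᵢ)².
  (1·δF/F)² = (1×0.0377)² = 0.00142;  (-1·δx/x)² = (-1×0.0822)² = 0.00676
δk/k = √(0.00818) = 0.0904
k = 836 N/m, so δk = 0.0904 × 836 = 75.6 N/m.

836 ± 75.6 N/m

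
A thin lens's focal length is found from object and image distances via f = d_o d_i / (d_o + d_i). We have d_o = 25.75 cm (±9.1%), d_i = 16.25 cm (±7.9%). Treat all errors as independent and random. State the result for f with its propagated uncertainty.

∂f/∂d_o = (d_i/(d_o+d_i))² = 0.150;  ∂f/∂d_i = (d_o/(d_o+d_i))² = 0.376
δf = √((∂f/∂d_o · δd_o)² + (∂f/∂d_i · δd_i)²) = √(0.123 + 0.233) = 0.597 cm
f = 9.963 cm.

9.963 ± 0.597 cm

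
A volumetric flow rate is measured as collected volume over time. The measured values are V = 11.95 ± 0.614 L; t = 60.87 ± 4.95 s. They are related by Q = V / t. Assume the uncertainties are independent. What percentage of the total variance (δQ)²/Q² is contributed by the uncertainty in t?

(δQ/Q)² = (1·δV/V)² + (-1·δt/t)²
  V term: (1×0.0514)² = 0.00264
  t term: (-1×0.0813)² = 0.00661
Total = 0.00925. Share from t = 0.00661/0.00925 = 0.715.

71.5%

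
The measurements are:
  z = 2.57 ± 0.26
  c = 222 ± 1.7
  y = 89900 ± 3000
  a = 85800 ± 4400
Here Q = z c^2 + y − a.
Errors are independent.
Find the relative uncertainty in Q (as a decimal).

Let p = z·c^2 = 1.27e+05. δp/p = √((1·δz/z)² + (2·δc/c)²) = √(0.0102 + 0.000235) = 0.102, so δp = 13000.
Q = p + y − a: δQ = √(δp² + δy² + δa²) = √(1.68e+08 + 9e+06 + 1.94e+07) = 14000
Q = 1.31e+05, so δQ/Q = 14000/1.31e+05 = 0.107.

0.107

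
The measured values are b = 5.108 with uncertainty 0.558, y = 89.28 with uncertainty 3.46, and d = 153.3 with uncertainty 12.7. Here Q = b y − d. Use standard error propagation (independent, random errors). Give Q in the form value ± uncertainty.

302.7 ± 54.4

Let p = b·y = 456.0. δp/p = √((1·δb/b)² + (1·δy/y)²) = √(0.0119 + 0.00150) = 0.116, so δp = 52.9.
Q = p − d: δQ = √(δp² + δd²) = √(2790 + 161) = 54.4
Q = 302.7.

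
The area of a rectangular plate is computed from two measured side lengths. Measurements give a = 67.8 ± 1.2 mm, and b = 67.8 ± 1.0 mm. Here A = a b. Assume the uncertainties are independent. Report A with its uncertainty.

Since A is a product/quotient, work with relative uncertainties:
  (1·δa/a)² = (1×0.0177)² = 0.000313;  (1·δb/b)² = (1×0.0147)² = 0.000218
δA/A = √(0.000531) = 0.0230
A = 4600 mm^2, so δA = 0.0230 × 4600 = 106 mm^2.

4600 ± 106 mm^2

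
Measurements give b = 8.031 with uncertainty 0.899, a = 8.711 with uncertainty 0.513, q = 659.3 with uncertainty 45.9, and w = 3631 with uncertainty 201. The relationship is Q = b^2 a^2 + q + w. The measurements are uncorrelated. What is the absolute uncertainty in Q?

Let p = b^2·a^2 = 4894. δp/p = √((2·δb/b)² + (2·δa/a)²) = √(0.0501 + 0.0139) = 0.253, so δp = 1240.
Q = p + q + w: δQ = √(δp² + δq² + δw²) = √(1.53e+06 + 2110 + 40400) = 1260

1260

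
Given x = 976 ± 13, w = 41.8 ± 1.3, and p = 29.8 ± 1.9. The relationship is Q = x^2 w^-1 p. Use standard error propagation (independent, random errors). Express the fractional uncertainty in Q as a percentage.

7.58%

Q is a product of powers, so relative uncertainties combine in quadrature:
  (2·δx/x)² = (2×0.0133)² = 0.000710;  (-1·δw/w)² = (-1×0.0311)² = 0.000967;  (1·δp/p)² = (1×0.0638)² = 0.00407
δQ/Q = √(0.00574) = 0.0758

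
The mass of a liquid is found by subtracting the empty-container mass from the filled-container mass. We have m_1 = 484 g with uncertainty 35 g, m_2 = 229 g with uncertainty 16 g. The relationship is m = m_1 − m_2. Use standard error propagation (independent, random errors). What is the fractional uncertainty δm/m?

0.151

Sums and differences: (δm)² = Σ (cᵢ δxᵢ)².
  (δm_1)² = 1220;  (δm_2)² = 256
δm = √(1480) = 38.5 g
m = 255 g, so δm/m = 38.5/255 = 0.151.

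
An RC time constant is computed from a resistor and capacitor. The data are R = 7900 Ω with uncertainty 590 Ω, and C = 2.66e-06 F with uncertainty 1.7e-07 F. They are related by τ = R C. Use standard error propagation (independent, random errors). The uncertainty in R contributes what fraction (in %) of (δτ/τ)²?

57.7%

(δτ/τ)² = (1·δR/R)² + (1·δC/C)²
  R term: (1×0.0747)² = 0.00558
  C term: (1×0.0639)² = 0.00408
Total = 0.00966. Share from R = 0.00558/0.00966 = 0.577.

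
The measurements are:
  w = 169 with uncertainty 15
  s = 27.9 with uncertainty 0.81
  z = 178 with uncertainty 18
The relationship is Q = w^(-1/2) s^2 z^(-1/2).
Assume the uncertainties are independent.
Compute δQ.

Relative error in a monomial: (δQ/Q)² = Σ (nᵢ · δxᵢ/xᵢ)².
  (−½·δw/w)² = (-0.5×0.0888)² = 0.00197;  (2·δs/s)² = (2×0.0290)² = 0.00337;  (−½·δz/z)² = (-0.5×0.101)² = 0.00256
δQ/Q = √(0.00790) = 0.0889
Q = 4.49, so δQ = 0.0889 × 4.49 = 0.399.

0.399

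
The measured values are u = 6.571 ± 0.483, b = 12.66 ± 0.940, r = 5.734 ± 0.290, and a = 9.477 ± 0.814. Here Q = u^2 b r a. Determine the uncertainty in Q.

5720

Since Q is a product/quotient, work with relative uncertainties:
  (2·δu/u)² = (2×0.0735)² = 0.0216;  (1·δb/b)² = (1×0.0742)² = 0.00551;  (1·δr/r)² = (1×0.0506)² = 0.00256;  (1·δa/a)² = (1×0.0859)² = 0.00738
δQ/Q = √(0.0371) = 0.193
Q = 29700, so δQ = 0.193 × 29700 = 5720.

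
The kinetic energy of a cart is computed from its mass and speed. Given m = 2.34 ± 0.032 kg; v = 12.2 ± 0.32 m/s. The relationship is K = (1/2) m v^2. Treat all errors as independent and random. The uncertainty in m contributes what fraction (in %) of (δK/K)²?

(δK/K)² = (1·δm/m)² + (2·δv/v)²
  m term: (1×0.0137)² = 0.000187
  v term: (2×0.0262)² = 0.00275
Total = 0.00294. Share from m = 0.000187/0.00294 = 0.0636.

6.36%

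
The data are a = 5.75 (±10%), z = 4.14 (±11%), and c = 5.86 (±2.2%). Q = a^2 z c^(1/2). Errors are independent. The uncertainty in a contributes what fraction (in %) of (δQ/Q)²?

76.6%

(δQ/Q)² = (2·δa/a)² + (1·δz/z)² + (½·δc/c)²
  a term: (2×0.100)² = 0.0400
  z term: (1×0.110)² = 0.0121
  c term: (0.5×0.0220)² = 0.000121
Total = 0.0522. Share from a = 0.0400/0.0522 = 0.766.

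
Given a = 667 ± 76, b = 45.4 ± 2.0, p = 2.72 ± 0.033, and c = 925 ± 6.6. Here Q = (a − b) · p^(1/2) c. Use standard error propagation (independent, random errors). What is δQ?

1.16e+05

Let u = a − b = 622. δu = √(δa² + δb²) = √(5780 + 4.00) = 76.0, so δu/u = 0.122.
Q is then a monomial in u, p, c:
δQ/Q = √((δu/u)² + (½·δp/p)² + (1·δc/c)²) = √(0.0150 + 3.68e-05 + 5.09e-05) = 0.123
Q = 9.48e+05, so δQ = 0.123 × 9.48e+05 = 1.16e+05.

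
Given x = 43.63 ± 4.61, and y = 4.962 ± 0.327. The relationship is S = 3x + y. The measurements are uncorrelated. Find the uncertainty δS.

S is a linear combination, so absolute uncertainties add in quadrature:
  (3·δx)² = 191;  (δy)² = 0.107
δS = √(191) = 13.8

13.8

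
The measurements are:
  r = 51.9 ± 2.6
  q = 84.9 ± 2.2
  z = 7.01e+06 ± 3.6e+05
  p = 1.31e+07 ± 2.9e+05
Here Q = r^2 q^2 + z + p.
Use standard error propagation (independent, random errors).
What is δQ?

Let w = r^2·q^2 = 1.94e+07. δw/w = √((2·δr/r)² + (2·δq/q)²) = √(0.0100 + 0.00269) = 0.113, so δw = 2.19e+06.
Q = w + z + p: δQ = √(δw² + δz² + δp²) = √(4.8e+12 + 1.3e+11 + 8.41e+10) = 2.24e+06

2.24e+06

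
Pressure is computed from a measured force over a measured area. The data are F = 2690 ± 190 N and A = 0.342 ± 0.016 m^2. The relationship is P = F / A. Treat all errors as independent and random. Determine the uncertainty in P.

Relative error in a monomial: (δP/P)² = Σ (nᵢ · δxᵢ/xᵢ)².
  (1·δF/F)² = (1×0.0706)² = 0.00499;  (-1·δA/A)² = (-1×0.0468)² = 0.00219
δP/P = √(0.00718) = 0.0847
P = 7870 Pa, so δP = 0.0847 × 7870 = 666 Pa.

666 Pa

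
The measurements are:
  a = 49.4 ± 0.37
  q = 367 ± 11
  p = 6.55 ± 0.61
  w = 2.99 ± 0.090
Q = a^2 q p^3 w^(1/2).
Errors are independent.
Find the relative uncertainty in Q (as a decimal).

Since Q is a product/quotient, work with relative uncertainties:
  (2·δa/a)² = (2×0.00749)² = 0.000224;  (1·δq/q)² = (1×0.0300)² = 0.000898;  (3·δp/p)² = (3×0.0931)² = 0.0781;  (½·δw/w)² = (0.5×0.0301)² = 0.000227
δQ/Q = √(0.0794) = 0.282

0.282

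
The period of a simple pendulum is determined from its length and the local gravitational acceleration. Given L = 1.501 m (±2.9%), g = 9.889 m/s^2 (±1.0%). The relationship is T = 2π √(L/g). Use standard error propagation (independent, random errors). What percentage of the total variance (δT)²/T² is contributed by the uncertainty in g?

10.6%

(δT/T)² = (½·δL/L)² + (−½·δg/g)²
  L term: (0.5×0.0290)² = 0.000210
  g term: (-0.5×0.0100)² = 2.5e-05
Total = 0.000235. Share from g = 2.5e-05/0.000235 = 0.106.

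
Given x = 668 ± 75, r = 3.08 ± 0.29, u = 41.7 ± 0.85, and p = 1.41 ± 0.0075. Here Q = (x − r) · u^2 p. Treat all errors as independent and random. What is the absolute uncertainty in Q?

Let w = x − r = 665. δw = √(δx² + δr²) = √(5620 + 0.0841) = 75.0, so δw/w = 0.113.
Q is then a monomial in w, u, p:
δQ/Q = √((δw/w)² + (2·δu/u)² + (1·δp/p)²) = √(0.0127 + 0.00166 + 2.83e-05) = 0.120
Q = 1.63e+06, so δQ = 0.120 × 1.63e+06 = 1.96e+05.

1.96e+05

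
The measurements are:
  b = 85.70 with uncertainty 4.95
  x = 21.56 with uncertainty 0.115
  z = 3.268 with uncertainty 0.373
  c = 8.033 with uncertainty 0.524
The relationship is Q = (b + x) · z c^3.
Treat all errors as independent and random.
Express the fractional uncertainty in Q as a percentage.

Let u = b + x = 107.3. δu = √(δb² + δx²) = √(24.5 + 0.0132) = 4.95, so δu/u = 0.0462.
Q is then a monomial in u, z, c:
δQ/Q = √((δu/u)² + (1·δz/z)² + (3·δc/c)²) = √(0.00213 + 0.0130 + 0.0383) = 0.231

23.1%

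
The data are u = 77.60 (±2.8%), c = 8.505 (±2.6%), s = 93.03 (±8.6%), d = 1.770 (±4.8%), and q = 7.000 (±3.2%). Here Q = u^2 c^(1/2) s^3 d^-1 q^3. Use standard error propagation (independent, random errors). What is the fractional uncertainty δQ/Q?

0.285

Q is a product of powers, so relative uncertainties combine in quadrature:
  (2·δu/u)² = (2×0.0280)² = 0.00314;  (½·δc/c)² = (0.5×0.0260)² = 0.000169;  (3·δs/s)² = (3×0.0860)² = 0.0666;  (-1·δd/d)² = (-1×0.0480)² = 0.00230;  (3·δq/q)² = (3×0.0320)² = 0.00922
δQ/Q = √(0.0814) = 0.285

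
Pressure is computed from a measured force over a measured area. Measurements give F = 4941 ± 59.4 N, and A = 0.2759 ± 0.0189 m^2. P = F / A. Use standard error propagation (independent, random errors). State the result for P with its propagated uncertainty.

17910 ± 1250 Pa

P is a product of powers, so relative uncertainties combine in quadrature:
  (1·δF/F)² = (1×0.0120)² = 0.000145;  (-1·δA/A)² = (-1×0.0685)² = 0.00469
δP/P = √(0.00484) = 0.0695
P = 17910 Pa, so δP = 0.0695 × 17910 = 1250 Pa.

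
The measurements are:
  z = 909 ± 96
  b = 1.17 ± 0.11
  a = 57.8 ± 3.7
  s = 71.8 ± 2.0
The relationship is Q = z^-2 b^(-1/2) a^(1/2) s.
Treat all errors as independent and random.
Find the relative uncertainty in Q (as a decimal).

0.221

Relative error in a monomial: (δQ/Q)² = Σ (nᵢ · δxᵢ/xᵢ)².
  (-2·δz/z)² = (-2×0.106)² = 0.0446;  (−½·δb/b)² = (-0.5×0.0940)² = 0.00221;  (½·δa/a)² = (0.5×0.0640)² = 0.00102;  (1·δs/s)² = (1×0.0279)² = 0.000776
δQ/Q = √(0.0486) = 0.221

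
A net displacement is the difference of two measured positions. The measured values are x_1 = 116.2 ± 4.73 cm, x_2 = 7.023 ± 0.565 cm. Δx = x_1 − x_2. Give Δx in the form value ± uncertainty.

109.2 ± 4.76 cm

Absolute uncertainties add in quadrature for a linear combination:
  (δx_1)² = 22.4;  (δx_2)² = 0.319
δΔx = √(22.7) = 4.76 cm
Δx = 109.2 cm.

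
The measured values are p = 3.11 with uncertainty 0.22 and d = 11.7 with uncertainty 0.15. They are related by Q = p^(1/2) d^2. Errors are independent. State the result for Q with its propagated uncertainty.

Since Q is a product/quotient, work with relative uncertainties:
  (½·δp/p)² = (0.5×0.0707)² = 0.00125;  (2·δd/d)² = (2×0.0128)² = 0.000657
δQ/Q = √(0.00191) = 0.0437
Q = 241, so δQ = 0.0437 × 241 = 10.5.

241 ± 10.5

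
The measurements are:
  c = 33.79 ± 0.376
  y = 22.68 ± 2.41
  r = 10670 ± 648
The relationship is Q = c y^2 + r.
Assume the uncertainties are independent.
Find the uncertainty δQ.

Let p = c·y^2 = 17380. δp/p = √((1·δc/c)² + (2·δy/y)²) = √(0.000124 + 0.0452) = 0.213, so δp = 3700.
Q = p + r: δQ = √(δp² + δr²) = √(1.37e+07 + 4.2e+05) = 3760

3760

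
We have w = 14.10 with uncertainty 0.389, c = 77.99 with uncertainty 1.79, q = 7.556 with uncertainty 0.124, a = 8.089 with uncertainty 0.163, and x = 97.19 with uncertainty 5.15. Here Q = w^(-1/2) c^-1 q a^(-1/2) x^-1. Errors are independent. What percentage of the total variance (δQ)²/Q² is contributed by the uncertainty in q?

(δQ/Q)² = (−½·δw/w)² + (-1·δc/c)² + (1·δq/q)² + (−½·δa/a)² + (-1·δx/x)²
  w term: (-0.5×0.0276)² = 0.000190
  c term: (-1×0.0230)² = 0.000527
  q term: (1×0.0164)² = 0.000269
  a term: (-0.5×0.0202)² = 0.000102
  x term: (-1×0.0530)² = 0.00281
Total = 0.00390. Share from q = 0.000269/0.00390 = 0.0691.

6.91%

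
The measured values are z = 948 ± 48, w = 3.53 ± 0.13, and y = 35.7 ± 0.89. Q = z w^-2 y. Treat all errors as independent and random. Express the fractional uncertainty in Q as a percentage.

9.28%

Products/powers → add relative errors in quadrature, weighted by exponent:
  (1·δz/z)² = (1×0.0506)² = 0.00256;  (-2·δw/w)² = (-2×0.0368)² = 0.00542;  (1·δy/y)² = (1×0.0249)² = 0.000622
δQ/Q = √(0.00861) = 0.0928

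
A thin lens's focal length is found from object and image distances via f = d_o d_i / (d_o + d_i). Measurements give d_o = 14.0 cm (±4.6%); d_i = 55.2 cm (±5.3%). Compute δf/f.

0.0382

∂f/∂d_o = (d_i/(d_o+d_i))² = 0.636;  ∂f/∂d_i = (d_o/(d_o+d_i))² = 0.0409
δf = √((∂f/∂d_o · δd_o)² + (∂f/∂d_i · δd_i)²) = √(0.168 + 0.0143) = 0.427 cm
f = 11.2 cm, so δf/f = 0.427/11.2 = 0.0382.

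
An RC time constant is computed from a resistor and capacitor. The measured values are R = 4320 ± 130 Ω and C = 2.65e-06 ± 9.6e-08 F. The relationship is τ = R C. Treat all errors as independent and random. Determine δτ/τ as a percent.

Since τ is a product/quotient, work with relative uncertainties:
  (1·δR/R)² = (1×0.0301)² = 0.000906;  (1·δC/C)² = (1×0.0362)² = 0.00131
δτ/τ = √(0.00222) = 0.0471

4.71%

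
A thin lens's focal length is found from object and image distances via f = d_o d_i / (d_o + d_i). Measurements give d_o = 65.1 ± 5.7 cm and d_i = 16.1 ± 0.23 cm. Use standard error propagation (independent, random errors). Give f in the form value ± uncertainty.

12.9 ± 0.268 cm

∂f/∂d_o = (d_i/(d_o+d_i))² = 0.0393;  ∂f/∂d_i = (d_o/(d_o+d_i))² = 0.643
δf = √((∂f/∂d_o · δd_o)² + (∂f/∂d_i · δd_i)²) = √(0.0502 + 0.0219) = 0.268 cm
f = 12.9 cm.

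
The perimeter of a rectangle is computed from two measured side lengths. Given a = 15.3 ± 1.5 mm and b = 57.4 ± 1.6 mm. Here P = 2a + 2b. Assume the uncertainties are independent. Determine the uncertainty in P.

P is a linear combination, so absolute uncertainties add in quadrature:
  (2·δa)² = 9.00;  (2·δb)² = 10.2
δP = √(19.2) = 4.39 mm

4.39 mm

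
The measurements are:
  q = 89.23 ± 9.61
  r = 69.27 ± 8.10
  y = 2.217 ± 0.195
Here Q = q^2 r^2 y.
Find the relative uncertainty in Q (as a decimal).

Relative error in a monomial: (δQ/Q)² = Σ (nᵢ · δxᵢ/xᵢ)².
  (2·δq/q)² = (2×0.108)² = 0.0464;  (2·δr/r)² = (2×0.117)² = 0.0547;  (1·δy/y)² = (1×0.0880)² = 0.00774
δQ/Q = √(0.109) = 0.330

0.330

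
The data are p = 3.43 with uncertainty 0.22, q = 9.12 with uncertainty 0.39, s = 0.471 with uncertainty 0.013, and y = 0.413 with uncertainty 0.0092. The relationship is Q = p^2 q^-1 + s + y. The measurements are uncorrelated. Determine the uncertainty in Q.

Let w = p^2·q^-1 = 1.29. δw/w = √((2·δp/p)² + (-1·δq/q)²) = √(0.0165 + 0.00183) = 0.135, so δw = 0.174.
Q = w + s + y: δQ = √(δw² + δs² + δy²) = √(0.0304 + 0.000169 + 8.46e-05) = 0.175

0.175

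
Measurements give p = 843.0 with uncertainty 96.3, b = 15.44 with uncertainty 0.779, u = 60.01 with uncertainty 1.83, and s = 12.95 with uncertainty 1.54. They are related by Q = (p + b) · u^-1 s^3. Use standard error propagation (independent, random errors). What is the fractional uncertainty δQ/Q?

Let w = p + b = 858.4. δw = √(δp² + δb²) = √(9270 + 0.607) = 96.3, so δw/w = 0.112.
Q is then a monomial in w, u, s:
δQ/Q = √((δw/w)² + (-1·δu/u)² + (3·δs/s)²) = √(0.0126 + 0.000930 + 0.127) = 0.375

0.375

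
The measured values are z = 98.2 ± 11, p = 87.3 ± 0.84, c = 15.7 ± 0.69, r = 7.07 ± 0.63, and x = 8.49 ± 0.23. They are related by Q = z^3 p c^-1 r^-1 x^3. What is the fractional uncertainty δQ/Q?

Products/powers → add relative errors in quadrature, weighted by exponent:
  (3·δz/z)² = (3×0.112)² = 0.113;  (1·δp/p)² = (1×0.00962)² = 9.26e-05;  (-1·δc/c)² = (-1×0.0439)² = 0.00193;  (-1·δr/r)² = (-1×0.0891)² = 0.00794;  (3·δx/x)² = (3×0.0271)² = 0.00661
δQ/Q = √(0.129) = 0.360

0.360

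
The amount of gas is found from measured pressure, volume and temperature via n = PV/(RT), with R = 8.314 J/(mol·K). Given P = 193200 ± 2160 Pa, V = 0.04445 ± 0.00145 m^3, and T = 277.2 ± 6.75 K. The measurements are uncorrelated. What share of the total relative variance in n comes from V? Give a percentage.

59.7%

(δn/n)² = (1·δP/P)² + (1·δV/V)² + (-1·δT/T)²
  P term: (1×0.0112)² = 0.000125
  V term: (1×0.0326)² = 0.00106
  T term: (-1×0.0244)² = 0.000593
Total = 0.00178. Share from V = 0.00106/0.00178 = 0.597.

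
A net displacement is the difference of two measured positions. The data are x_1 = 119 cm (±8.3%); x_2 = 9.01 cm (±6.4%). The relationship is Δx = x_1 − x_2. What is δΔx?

9.89 cm

Δx is a linear combination, so absolute uncertainties add in quadrature:
  (δx_1)² = 97.6;  (δx_2)² = 0.333
δΔx = √(97.9) = 9.89 cm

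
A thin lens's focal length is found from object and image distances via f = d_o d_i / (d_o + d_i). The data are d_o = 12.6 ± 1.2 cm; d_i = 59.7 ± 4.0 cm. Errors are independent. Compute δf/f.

0.0795

∂f/∂d_o = (d_i/(d_o+d_i))² = 0.682;  ∂f/∂d_i = (d_o/(d_o+d_i))² = 0.0304
δf = √((∂f/∂d_o · δd_o)² + (∂f/∂d_i · δd_i)²) = √(0.669 + 0.0148) = 0.827 cm
f = 10.4 cm, so δf/f = 0.827/10.4 = 0.0795.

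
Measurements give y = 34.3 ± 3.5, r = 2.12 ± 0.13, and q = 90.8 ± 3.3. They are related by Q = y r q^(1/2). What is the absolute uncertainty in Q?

Each factor contributes (exponent × relative error)² to (δQ/Q)²:
  (1·δy/y)² = (1×0.102)² = 0.0104;  (1·δr/r)² = (1×0.0613)² = 0.00376;  (½·δq/q)² = (0.5×0.0363)² = 0.000330
δQ/Q = √(0.0145) = 0.120
Q = 693, so δQ = 0.120 × 693 = 83.4.

83.4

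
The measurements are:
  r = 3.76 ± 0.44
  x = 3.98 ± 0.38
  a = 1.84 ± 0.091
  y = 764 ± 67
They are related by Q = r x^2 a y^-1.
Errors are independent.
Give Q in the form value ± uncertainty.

0.143 ± 0.0352

Products/powers → add relative errors in quadrature, weighted by exponent:
  (1·δr/r)² = (1×0.117)² = 0.0137;  (2·δx/x)² = (2×0.0955)² = 0.0365;  (1·δa/a)² = (1×0.0495)² = 0.00245;  (-1·δy/y)² = (-1×0.0877)² = 0.00769
δQ/Q = √(0.0603) = 0.246
Q = 0.143, so δQ = 0.246 × 0.143 = 0.0352.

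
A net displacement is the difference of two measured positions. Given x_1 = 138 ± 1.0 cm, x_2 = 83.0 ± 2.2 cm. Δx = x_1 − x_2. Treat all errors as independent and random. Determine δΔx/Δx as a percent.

Each term contributes (cᵢ δxᵢ)² to (δΔx)²:
  (δx_1)² = 1.00;  (δx_2)² = 4.84
δΔx = √(5.84) = 2.42 cm
Δx = 55.0 cm, so δΔx/Δx = 2.42/55.0 = 0.0439.

4.39%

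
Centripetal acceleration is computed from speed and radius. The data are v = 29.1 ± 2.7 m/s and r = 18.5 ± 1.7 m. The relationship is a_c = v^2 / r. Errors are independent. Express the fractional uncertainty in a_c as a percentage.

20.7%

Each factor contributes (exponent × relative error)² to (δa_c/a_c)²:
  (2·δv/v)² = (2×0.0928)² = 0.0344;  (-1·δr/r)² = (-1×0.0919)² = 0.00844
δa_c/a_c = √(0.0429) = 0.207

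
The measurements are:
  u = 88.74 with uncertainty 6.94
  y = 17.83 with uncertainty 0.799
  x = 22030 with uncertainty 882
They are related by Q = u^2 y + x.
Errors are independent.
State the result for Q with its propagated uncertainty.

Let p = u^2·y = 140400. δp/p = √((2·δu/u)² + (1·δy/y)²) = √(0.0245 + 0.00201) = 0.163, so δp = 22800.
Q = p + x: δQ = √(δp² + δx²) = √(5.22e+08 + 7.78e+05) = 22900
Q = 162400.

162400 ± 22900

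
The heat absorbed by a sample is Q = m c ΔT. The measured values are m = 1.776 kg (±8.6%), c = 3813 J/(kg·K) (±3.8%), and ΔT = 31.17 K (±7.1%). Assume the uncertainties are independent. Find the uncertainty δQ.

Since Q is a product/quotient, work with relative uncertainties:
  (1·δm/m)² = (1×0.0860)² = 0.00740;  (1·δc/c)² = (1×0.0380)² = 0.00144;  (1·δΔT/ΔT)² = (1×0.0710)² = 0.00504
δQ/Q = √(0.0139) = 0.118
Q = 211100 J, so δQ = 0.118 × 211100 = 24900 J.

24900 J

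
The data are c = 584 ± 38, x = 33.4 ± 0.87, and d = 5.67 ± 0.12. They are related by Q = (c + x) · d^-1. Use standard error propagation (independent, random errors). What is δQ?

Let u = c + x = 617. δu = √(δc² + δx²) = √(1440 + 0.757) = 38.0, so δu/u = 0.0616.
Q is then a monomial in u, d:
δQ/Q = √((δu/u)² + (-1·δd/d)²) = √(0.00379 + 0.000448) = 0.0651
Q = 109, so δQ = 0.0651 × 109 = 7.09.

7.09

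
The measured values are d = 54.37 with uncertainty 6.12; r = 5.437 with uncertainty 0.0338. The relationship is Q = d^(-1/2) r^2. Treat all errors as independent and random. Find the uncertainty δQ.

0.231

For a monomial Q ∝ d^(-1/2), r^2, fractional errors add in quadrature:
  (−½·δd/d)² = (-0.5×0.113)² = 0.00317;  (2·δr/r)² = (2×0.00622)² = 0.000155
δQ/Q = √(0.00332) = 0.0576
Q = 4.009, so δQ = 0.0576 × 4.009 = 0.231.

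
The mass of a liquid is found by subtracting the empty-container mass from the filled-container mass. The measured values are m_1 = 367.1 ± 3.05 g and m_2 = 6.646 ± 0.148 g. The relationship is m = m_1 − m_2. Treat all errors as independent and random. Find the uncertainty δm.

3.05 g

Sums and differences: (δm)² = Σ (cᵢ δxᵢ)².
  (δm_1)² = 9.30;  (δm_2)² = 0.0219
δm = √(9.32) = 3.05 g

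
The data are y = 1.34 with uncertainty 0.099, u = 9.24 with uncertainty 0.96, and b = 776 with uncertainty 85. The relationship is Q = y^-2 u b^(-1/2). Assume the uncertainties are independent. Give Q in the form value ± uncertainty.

0.185 ± 0.0349

Since Q is a product/quotient, work with relative uncertainties:
  (-2·δy/y)² = (-2×0.0739)² = 0.0218;  (1·δu/u)² = (1×0.104)² = 0.0108;  (−½·δb/b)² = (-0.5×0.110)² = 0.00300
δQ/Q = √(0.0356) = 0.189
Q = 0.185, so δQ = 0.189 × 0.185 = 0.0349.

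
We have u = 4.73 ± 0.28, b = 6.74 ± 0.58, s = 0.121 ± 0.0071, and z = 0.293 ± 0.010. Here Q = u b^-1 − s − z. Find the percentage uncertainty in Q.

Let p = u·b^-1 = 0.702. δp/p = √((1·δu/u)² + (-1·δb/b)²) = √(0.00350 + 0.00741) = 0.104, so δp = 0.0733.
Q = p − s − z: δQ = √(δp² + δs² + δz²) = √(0.00537 + 5.04e-05 + 0.000100) = 0.0743
Q = 0.288, so δQ/Q = 0.0743/0.288 = 0.258.

25.8%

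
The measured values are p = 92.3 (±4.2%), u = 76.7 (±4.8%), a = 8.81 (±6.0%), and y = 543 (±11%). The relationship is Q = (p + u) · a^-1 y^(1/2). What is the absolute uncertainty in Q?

Let w = p + u = 169. δw = √(δp² + δu²) = √(15.0 + 13.6) = 5.35, so δw/w = 0.0316.
Q is then a monomial in w, a, y:
δQ/Q = √((δw/w)² + (-1·δa/a)² + (½·δy/y)²) = √(0.00100 + 0.00360 + 0.00302) = 0.0873
Q = 447, so δQ = 0.0873 × 447 = 39.0.

39.0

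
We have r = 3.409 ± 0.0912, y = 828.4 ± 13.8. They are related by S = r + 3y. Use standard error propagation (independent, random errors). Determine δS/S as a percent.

Each term contributes (cᵢ δxᵢ)² to (δS)²:
  (δr)² = 0.00832;  (3·δy)² = 1710
δS = √(1710) = 41.4
S = 2489, so δS/S = 41.4/2489 = 0.0166.

1.66%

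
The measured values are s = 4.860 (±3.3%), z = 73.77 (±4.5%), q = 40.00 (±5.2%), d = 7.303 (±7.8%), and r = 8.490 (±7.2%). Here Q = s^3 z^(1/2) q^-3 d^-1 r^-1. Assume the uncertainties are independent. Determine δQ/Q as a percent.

21.4%

Relative error in a monomial: (δQ/Q)² = Σ (nᵢ · δxᵢ/xᵢ)².
  (3·δs/s)² = (3×0.0330)² = 0.00980;  (½·δz/z)² = (0.5×0.0450)² = 0.000506;  (-3·δq/q)² = (-3×0.0520)² = 0.0243;  (-1·δd/d)² = (-1×0.0780)² = 0.00608;  (-1·δr/r)² = (-1×0.0720)² = 0.00518
δQ/Q = √(0.0459) = 0.214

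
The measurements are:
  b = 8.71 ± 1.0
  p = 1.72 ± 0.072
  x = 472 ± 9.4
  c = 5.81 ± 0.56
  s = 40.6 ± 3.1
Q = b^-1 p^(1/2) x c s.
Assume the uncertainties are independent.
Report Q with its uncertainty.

16800 ± 2860

For a monomial Q ∝ b^-1, p^(1/2), x, c, s, fractional errors add in quadrature:
  (-1·δb/b)² = (-1×0.115)² = 0.0132;  (½·δp/p)² = (0.5×0.0419)² = 0.000438;  (1·δx/x)² = (1×0.0199)² = 0.000397;  (1·δc/c)² = (1×0.0964)² = 0.00929;  (1·δs/s)² = (1×0.0764)² = 0.00583
δQ/Q = √(0.0291) = 0.171
Q = 16800, so δQ = 0.171 × 16800 = 2860.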